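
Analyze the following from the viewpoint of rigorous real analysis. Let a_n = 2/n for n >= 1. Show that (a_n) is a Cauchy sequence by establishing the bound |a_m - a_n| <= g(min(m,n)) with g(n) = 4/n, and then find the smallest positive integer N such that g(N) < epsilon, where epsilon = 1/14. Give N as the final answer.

For any m, n >= 1, by the triangle inequality:
|a_m - a_n| = |2/m - 2/n| <= 2*1/m + 2*1/n <= 4/min(m,n).
So g(n) = 4/n bounds the Cauchy difference. Since g(n) -> 0, (a_n) is Cauchy.
Now solve g(N) < 1/14: 4/N < 1/14 <=> N > 4 / (1/14) = 56.
The smallest integer strictly greater than 56 is N = 57.
Check: g(57) = 4/57 = 4/57 < 1/14; g(56) = 1/14 >= 1/14. So N = 57.

57


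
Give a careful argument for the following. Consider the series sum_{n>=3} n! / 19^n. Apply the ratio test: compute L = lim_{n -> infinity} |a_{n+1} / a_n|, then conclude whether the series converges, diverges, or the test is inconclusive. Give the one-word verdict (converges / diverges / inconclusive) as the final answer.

Let a_n denote the general term. Form the ratio a_{n+1}/a_n and simplify:
a_{n+1}/a_n = n/19 + 1/19
Take the limit as n -> infinity: L = infinity.
Since L = infinity > 1 (or L = infinity), the ratio test implies the series diverges.

diverges


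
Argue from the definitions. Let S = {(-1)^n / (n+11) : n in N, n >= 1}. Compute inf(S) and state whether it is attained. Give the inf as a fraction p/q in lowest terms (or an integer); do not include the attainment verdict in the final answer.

Analysis:
- Values: -1/12, 1/13, -1/14, 1/15, -1/16, ...
- Positive terms (even n): 1/(2+11), 1/(4+11), ... decreasing -> max = 1/13 (n=2).
- Negative terms (odd n): -1/(1+11), -1/(3+11), ... increasing -> min = -1/12 (n=1).
- So sup = 1/13 (attained at n=2); inf = -1/12 (attained at n=1).
Conclusion: inf(S) = -1/12, attained in S.

-1/12


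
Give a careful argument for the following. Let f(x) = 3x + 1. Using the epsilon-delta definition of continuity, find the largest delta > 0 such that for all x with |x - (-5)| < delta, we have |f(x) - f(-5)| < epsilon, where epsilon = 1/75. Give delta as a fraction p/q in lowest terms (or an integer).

We compute f(-5) = 3*(-5) + 1 = -14.
|f(x) - f(-5)| = |3x + 1 - (-14)| = |3(x - (-5))| = 3|x - (-5)|.
We need 3|x - (-5)| < 1/75, i.e. |x - (-5)| < 1/75 / 3 = 1/225.
So any delta <= 1/225 works. Conversely, if delta > 1/225, then x = -5 + 1/225 satisfies |x - (-5)| = 1/225 < delta but |f(x) - f(-5)| = 3 * 1/225 = 1/75, which is not < 1/75; so no larger delta works.
Hence the largest such delta is 1/225.

1/225


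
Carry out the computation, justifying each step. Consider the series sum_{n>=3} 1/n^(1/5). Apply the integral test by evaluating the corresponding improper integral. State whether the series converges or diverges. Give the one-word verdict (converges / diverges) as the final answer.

Let f(x) = x^(-1/5). Then f is positive, continuous, and decreasing on [3, infinity), so the integral test applies.
Compute the improper integral int_{3}^infinity f(x) dx:
  antiderivative F(x) = 5*x^(4/5)/4.
  As x -> infinity, F(x) -> infinity (since p = 1/5 < 1).
  So the integral diverges. By the integral test, the series diverges.

diverges


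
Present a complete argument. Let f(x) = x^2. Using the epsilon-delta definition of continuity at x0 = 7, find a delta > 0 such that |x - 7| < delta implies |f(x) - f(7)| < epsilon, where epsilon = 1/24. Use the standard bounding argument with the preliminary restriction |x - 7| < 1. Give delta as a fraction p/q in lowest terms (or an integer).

Factor: |x^2 - (7)^2| = |x - 7| * |x + 7|.
Impose |x - 7| < 1 first. Then |x + 7| = |(x - 7) + 2*(7)| <= |x - 7| + 2*|7| < 1 + 14 = 15.
So |x^2 - (7)^2| < delta * 15.
We need delta * 15 <= 1/24, i.e. delta <= 1/24/15 = 1/360.
Since 1/360 < 1, this is tighter than 1; take delta = 1/360.
So delta = 1/360 works.

1/360


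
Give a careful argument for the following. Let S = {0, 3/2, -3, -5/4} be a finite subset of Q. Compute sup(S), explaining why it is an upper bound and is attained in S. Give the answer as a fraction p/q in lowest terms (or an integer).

S is finite, so sup(S) = max(S).
Sorted decreasing:
3/2, 0, -5/4, -3
The extremum is 3/2.
For every x in S, x <= 3/2. And 3/2 is in S, so it is attained.
Therefore sup(S) = 3/2.

3/2


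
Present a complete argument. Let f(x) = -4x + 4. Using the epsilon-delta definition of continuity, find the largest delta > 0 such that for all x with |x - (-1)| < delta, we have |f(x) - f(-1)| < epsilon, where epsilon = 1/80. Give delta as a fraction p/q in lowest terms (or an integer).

We compute f(-1) = -4*(-1) + 4 = 8.
|f(x) - f(-1)| = |-4x + 4 - (8)| = |-4(x - (-1))| = 4|x - (-1)|.
We need 4|x - (-1)| < 1/80, i.e. |x - (-1)| < 1/80 / 4 = 1/320.
So any delta <= 1/320 works. Conversely, if delta > 1/320, then x = -1 + 1/320 satisfies |x - (-1)| = 1/320 < delta but |f(x) - f(-1)| = 4 * 1/320 = 1/80, which is not < 1/80; so no larger delta works.
Hence the largest such delta is 1/320.

1/320


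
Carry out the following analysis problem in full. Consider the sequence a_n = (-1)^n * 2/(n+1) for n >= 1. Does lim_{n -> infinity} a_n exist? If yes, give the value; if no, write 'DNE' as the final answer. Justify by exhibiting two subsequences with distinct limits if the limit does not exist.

Examine the behaviour of a_n along subsequences.
Even-n subsequence a_{2k} = 2/(2k+1) -> 0. Odd-n subsequence a_{2k+1} = -2/(2k+2) -> 0. Both tend to 0, which suggests the limit is 0; verify directly.
|a_n - 0| = 2/(n+1) < 2/n for every n >= 1.
Given epsilon > 0, choose a positive integer N > 2/epsilon. Then for all n >= N, |a_n| < 2/n <= 2/N < epsilon.
So by the definition of the limit, lim a_n exists and equals 0.

0


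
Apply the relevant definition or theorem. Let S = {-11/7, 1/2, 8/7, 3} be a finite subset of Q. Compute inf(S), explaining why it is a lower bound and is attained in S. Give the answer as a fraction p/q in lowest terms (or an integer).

S is finite, so inf(S) = min(S).
Sorted increasing:
-11/7, 1/2, 8/7, 3
The extremum is -11/7.
For every x in S, x >= -11/7. And -11/7 is in S, so it is attained.
Therefore inf(S) = -11/7.

-11/7


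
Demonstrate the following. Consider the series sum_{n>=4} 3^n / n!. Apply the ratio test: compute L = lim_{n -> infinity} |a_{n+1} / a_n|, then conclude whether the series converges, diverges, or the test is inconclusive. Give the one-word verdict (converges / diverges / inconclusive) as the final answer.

Let a_n denote the general term. Form the ratio a_{n+1}/a_n and simplify:
a_{n+1}/a_n = 3/(n + 1)
Take the limit as n -> infinity: L = 0.
Since L = 0 < 1, the ratio test implies the series converges.

converges


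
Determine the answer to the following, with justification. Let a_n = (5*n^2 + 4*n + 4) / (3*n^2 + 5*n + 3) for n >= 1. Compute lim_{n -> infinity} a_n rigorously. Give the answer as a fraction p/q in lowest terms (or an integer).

Divide numerator and denominator by n^2, the highest power:
numerator / n^2 = 5 + 4/n + 4/n^2
denominator / n^2 = 3 + 5/n + 3/n^2
As n -> infinity, all terms of the form c/n^k (k >= 1) tend to 0.
So numerator / n^2 -> 5 and denominator / n^2 -> 3.
Therefore lim a_n = 5/3.

5/3


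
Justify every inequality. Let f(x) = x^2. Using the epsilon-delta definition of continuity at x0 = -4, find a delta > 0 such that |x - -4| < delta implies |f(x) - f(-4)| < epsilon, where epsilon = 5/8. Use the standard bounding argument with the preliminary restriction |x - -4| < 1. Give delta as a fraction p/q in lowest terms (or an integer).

Factor: |x^2 - (-4)^2| = |x - -4| * |x + -4|.
Impose |x - -4| < 1 first. Then |x + -4| = |(x - -4) + 2*(-4)| <= |x - -4| + 2*|-4| < 1 + 8 = 9.
So |x^2 - (-4)^2| < delta * 9.
We need delta * 9 <= 5/8, i.e. delta <= 5/8/9 = 5/72.
Since 5/72 < 1, this is tighter than 1; take delta = 5/72.
So delta = 5/72 works.

5/72


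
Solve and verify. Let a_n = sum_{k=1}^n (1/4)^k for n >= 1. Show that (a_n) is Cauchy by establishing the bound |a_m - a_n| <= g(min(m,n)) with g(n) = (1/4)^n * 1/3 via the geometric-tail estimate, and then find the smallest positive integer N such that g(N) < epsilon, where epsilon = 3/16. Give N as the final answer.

For m > n >= 1: |a_m - a_n| = sum_{k=n+1}^m (1/4)^k < sum_{k=n+1}^infinity (1/4)^k = (1/4)^(n+1) / (1 - 1/4) = (1/4)^n * (1/4) * (4/3) = (1/4)^n * 1/3.
So g(n) = (1/4)^n / 3. Since g(n) -> 0, (a_n) is Cauchy.
Now solve g(N) < 3/16: (1/4)^N / 3 < 3/16 <=> 4^N > 1 / (3 * 3/16) = 16/9.
Check powers of 4: 4^0 = 1 <= 16/9, 4^1 = 4 > 16/9.
So the smallest such N is 1. Check: g(1) = 1/(3 * 4) = 1/12 < 3/16.

1


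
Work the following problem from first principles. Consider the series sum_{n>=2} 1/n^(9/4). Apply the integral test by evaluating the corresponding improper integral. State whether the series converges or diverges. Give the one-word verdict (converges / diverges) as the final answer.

Let f(x) = x^(-9/4). Then f is positive, continuous, and decreasing on [2, infinity), so the integral test applies.
Compute the improper integral int_{2}^infinity f(x) dx:
  antiderivative F(x) = -4/(5*x^(5/4)).
  As x -> infinity, F(x) -> 0 (since p = 9/4 > 1).
  So int = F(infinity) - F(2) = 0 - (-2^(3/4)/5) = 2^(3/4)/5.
  Finite, so by the integral test, the series converges.

converges


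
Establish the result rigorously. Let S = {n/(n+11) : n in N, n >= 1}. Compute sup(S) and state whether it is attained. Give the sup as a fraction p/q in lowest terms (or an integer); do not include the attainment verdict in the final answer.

Analysis:
- Values: 1/12, 2/13, 3/14, 4/15, ... strictly increasing.
- Minimum is 1/12 (n=1); inf = 1/12 (attained).
- n/(n+11) = 1 - 11/(n+11) -> 1 from below as n -> infinity, and never equals 1.
- So sup = 1 (not attained).
Conclusion: sup(S) = 1, not attained in S.

1


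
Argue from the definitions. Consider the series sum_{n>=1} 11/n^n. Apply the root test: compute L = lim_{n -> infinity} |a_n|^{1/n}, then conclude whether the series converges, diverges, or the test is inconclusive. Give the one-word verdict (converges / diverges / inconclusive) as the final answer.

Let a_n denote the general term. Form |a_n|^(1/n) and simplify:
|a_n|^(1/n) = 11^(1/n)/n
Take the limit as n -> infinity: L = 0.
Since L = 0 < 1, the root test implies convergence.

converges


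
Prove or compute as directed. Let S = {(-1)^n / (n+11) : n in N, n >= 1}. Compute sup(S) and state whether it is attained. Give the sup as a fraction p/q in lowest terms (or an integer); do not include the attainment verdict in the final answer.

Analysis:
- Values: -1/12, 1/13, -1/14, 1/15, -1/16, ...
- Positive terms (even n): 1/(2+11), 1/(4+11), ... decreasing -> max = 1/13 (n=2).
- Negative terms (odd n): -1/(1+11), -1/(3+11), ... increasing -> min = -1/12 (n=1).
- So sup = 1/13 (attained at n=2); inf = -1/12 (attained at n=1).
Conclusion: sup(S) = 1/13, attained in S.

1/13


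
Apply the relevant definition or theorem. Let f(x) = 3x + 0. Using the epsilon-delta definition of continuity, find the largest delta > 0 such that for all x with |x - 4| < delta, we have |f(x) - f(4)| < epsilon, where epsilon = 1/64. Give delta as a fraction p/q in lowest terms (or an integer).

We compute f(4) = 3*(4) + 0 = 12.
|f(x) - f(4)| = |3x + 0 - (12)| = |3(x - 4)| = 3|x - 4|.
We need 3|x - 4| < 1/64, i.e. |x - 4| < 1/64 / 3 = 1/192.
So any delta <= 1/192 works. Conversely, if delta > 1/192, then x = 4 + 1/192 satisfies |x - 4| = 1/192 < delta but |f(x) - f(4)| = 3 * 1/192 = 1/64, which is not < 1/64; so no larger delta works.
Hence the largest such delta is 1/192.

1/192


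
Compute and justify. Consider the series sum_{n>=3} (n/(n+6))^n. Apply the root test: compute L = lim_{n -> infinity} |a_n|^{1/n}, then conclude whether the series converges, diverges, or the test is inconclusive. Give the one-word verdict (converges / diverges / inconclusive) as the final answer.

Let a_n denote the general term. Form |a_n|^(1/n) and simplify:
|a_n|^(1/n) = n/(n + 6)
Take the limit as n -> infinity: L = 1.
Since L = 1, the root test is inconclusive. (In fact a_n = (n/(n+6))^n -> e^(-6) != 0, so the nth-term test shows divergence; but the root test itself gives no conclusion.)

inconclusive


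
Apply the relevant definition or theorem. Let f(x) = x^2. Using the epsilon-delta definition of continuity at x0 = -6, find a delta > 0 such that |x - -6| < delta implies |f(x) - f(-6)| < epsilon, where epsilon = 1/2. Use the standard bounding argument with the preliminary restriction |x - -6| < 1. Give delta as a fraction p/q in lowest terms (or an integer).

Factor: |x^2 - (-6)^2| = |x - -6| * |x + -6|.
Impose |x - -6| < 1 first. Then |x + -6| = |(x - -6) + 2*(-6)| <= |x - -6| + 2*|-6| < 1 + 12 = 13.
So |x^2 - (-6)^2| < delta * 13.
We need delta * 13 <= 1/2, i.e. delta <= 1/2/13 = 1/26.
Since 1/26 < 1, this is tighter than 1; take delta = 1/26.
So delta = 1/26 works.

1/26


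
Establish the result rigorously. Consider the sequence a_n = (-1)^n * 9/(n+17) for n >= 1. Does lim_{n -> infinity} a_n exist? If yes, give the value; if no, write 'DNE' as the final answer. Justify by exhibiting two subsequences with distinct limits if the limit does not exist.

Examine the behaviour of a_n along subsequences.
Even-n subsequence a_{2k} = 9/(2k+17) -> 0. Odd-n subsequence a_{2k+1} = -9/(2k+18) -> 0. Both tend to 0, which suggests the limit is 0; verify directly.
|a_n - 0| = 9/(n+17) < 9/n for every n >= 1.
Given epsilon > 0, choose a positive integer N > 9/epsilon. Then for all n >= N, |a_n| < 9/n <= 9/N < epsilon.
So by the definition of the limit, lim a_n exists and equals 0.

0


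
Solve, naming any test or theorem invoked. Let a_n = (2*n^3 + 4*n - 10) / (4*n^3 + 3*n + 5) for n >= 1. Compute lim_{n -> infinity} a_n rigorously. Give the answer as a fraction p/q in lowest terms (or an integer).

Divide numerator and denominator by n^3, the highest power:
numerator / n^3 = 2 + 4/n^2 - 10/n^3
denominator / n^3 = 4 + 3/n^2 + 5/n^3
As n -> infinity, all terms of the form c/n^k (k >= 1) tend to 0.
So numerator / n^3 -> 2 and denominator / n^3 -> 4.
Therefore lim a_n = 1/2.

1/2


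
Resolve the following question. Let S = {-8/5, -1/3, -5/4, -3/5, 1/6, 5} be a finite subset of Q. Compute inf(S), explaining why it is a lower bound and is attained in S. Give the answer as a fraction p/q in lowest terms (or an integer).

S is finite, so inf(S) = min(S).
Sorted increasing:
-8/5, -5/4, -3/5, -1/3, 1/6, 5
The extremum is -8/5.
For every x in S, x >= -8/5. And -8/5 is in S, so it is attained.
Therefore inf(S) = -8/5.

-8/5


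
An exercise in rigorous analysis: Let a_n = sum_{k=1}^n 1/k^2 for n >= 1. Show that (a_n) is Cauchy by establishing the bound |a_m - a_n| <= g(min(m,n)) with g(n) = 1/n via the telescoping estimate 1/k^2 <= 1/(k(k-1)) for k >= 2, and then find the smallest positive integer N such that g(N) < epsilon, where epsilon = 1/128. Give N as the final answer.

For m > n >= 1: |a_m - a_n| = sum_{k=n+1}^m 1/k^2.
Use 1/k^2 <= 1/(k(k-1)) = 1/(k-1) - 1/k for k >= 2:
sum_{k=n+1}^m 1/k^2 <= sum_{k=n+1}^m (1/(k-1) - 1/k) = 1/n - 1/m <= 1/n.
By symmetry the same bound holds with n,m swapped, so |a_m - a_n| <= 1/min(m,n) = g(min(m,n)). Since g(n) -> 0, (a_n) is Cauchy.
Now solve g(N) < 1/128: 1/N < 1/128 <=> N > 1/(1/128) = 128.
The smallest integer strictly greater than 128 is N = 129.
Check: g(129) = 1/129 < 1/128; g(128) = 1/128 >= 1/128. So N = 129.

129


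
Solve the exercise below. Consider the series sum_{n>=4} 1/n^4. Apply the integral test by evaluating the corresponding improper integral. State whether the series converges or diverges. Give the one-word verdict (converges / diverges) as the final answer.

Let f(x) = x^(-4). Then f is positive, continuous, and decreasing on [4, infinity), so the integral test applies.
Compute the improper integral int_{4}^infinity f(x) dx:
  antiderivative F(x) = -1/(3*x^3).
  As x -> infinity, F(x) -> 0 (since p = 4 > 1).
  So int = F(infinity) - F(4) = 0 - (-1/192) = 1/192.
  Finite, so by the integral test, the series converges.

converges


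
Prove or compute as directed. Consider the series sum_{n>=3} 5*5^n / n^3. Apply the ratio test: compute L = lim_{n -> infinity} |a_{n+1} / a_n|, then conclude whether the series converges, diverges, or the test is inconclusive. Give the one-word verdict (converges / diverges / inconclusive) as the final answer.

Let a_n denote the general term. Form the ratio a_{n+1}/a_n and simplify:
a_{n+1}/a_n = 5*n^3/(n + 1)^3
Take the limit as n -> infinity: L = 5.
Since L = 5 > 1 (or L = infinity), the ratio test implies the series diverges.

diverges


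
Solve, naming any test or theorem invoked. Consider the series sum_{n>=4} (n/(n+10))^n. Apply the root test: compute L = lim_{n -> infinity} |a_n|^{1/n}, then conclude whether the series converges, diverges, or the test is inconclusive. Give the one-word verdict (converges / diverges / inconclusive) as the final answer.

Let a_n denote the general term. Form |a_n|^(1/n) and simplify:
|a_n|^(1/n) = n/(n + 10)
Take the limit as n -> infinity: L = 1.
Since L = 1, the root test is inconclusive. (In fact a_n = (n/(n+10))^n -> e^(-10) != 0, so the nth-term test shows divergence; but the root test itself gives no conclusion.)

inconclusive


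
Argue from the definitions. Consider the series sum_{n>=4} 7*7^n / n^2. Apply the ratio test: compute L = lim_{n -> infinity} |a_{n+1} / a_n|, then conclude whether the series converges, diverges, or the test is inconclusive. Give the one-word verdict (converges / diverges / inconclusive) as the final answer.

Let a_n denote the general term. Form the ratio a_{n+1}/a_n and simplify:
a_{n+1}/a_n = 7*n^2/(n + 1)^2
Take the limit as n -> infinity: L = 7.
Since L = 7 > 1 (or L = infinity), the ratio test implies the series diverges.

diverges


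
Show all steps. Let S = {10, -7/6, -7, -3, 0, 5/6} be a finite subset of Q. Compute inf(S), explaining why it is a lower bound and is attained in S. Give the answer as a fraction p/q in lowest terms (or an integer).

S is finite, so inf(S) = min(S).
Sorted increasing:
-7, -3, -7/6, 0, 5/6, 10
The extremum is -7.
For every x in S, x >= -7. And -7 is in S, so it is attained.
Therefore inf(S) = -7.

-7


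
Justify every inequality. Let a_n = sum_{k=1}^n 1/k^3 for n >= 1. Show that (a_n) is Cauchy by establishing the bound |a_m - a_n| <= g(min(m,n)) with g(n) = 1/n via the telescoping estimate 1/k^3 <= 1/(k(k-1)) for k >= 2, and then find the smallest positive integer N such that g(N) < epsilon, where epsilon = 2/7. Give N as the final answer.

For m > n >= 1: |a_m - a_n| = sum_{k=n+1}^m 1/k^3.
Use 1/k^3 <= 1/(k(k-1)) = 1/(k-1) - 1/k for k >= 2 (which holds since k^3 >= k^2 >= k(k-1) for k >= 2):
sum_{k=n+1}^m 1/k^3 <= sum_{k=n+1}^m (1/(k-1) - 1/k) = 1/n - 1/m <= 1/n.
By symmetry the same bound holds with n,m swapped, so |a_m - a_n| <= 1/min(m,n) = g(min(m,n)). Since g(n) -> 0, (a_n) is Cauchy.
Now solve g(N) < 2/7: 1/N < 2/7 <=> N > 1/(2/7) = 7/2.
The smallest integer strictly greater than 7/2 is N = 4.
Check: g(4) = 1/4 < 2/7; g(3) = 1/3 >= 2/7. So N = 4.

4


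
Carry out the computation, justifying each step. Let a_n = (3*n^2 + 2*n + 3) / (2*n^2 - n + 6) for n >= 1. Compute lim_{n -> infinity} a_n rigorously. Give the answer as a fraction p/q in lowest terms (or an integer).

Divide numerator and denominator by n^2, the highest power:
numerator / n^2 = 3 + 2/n + 3/n^2
denominator / n^2 = 2 - 1/n + 6/n^2
As n -> infinity, all terms of the form c/n^k (k >= 1) tend to 0.
So numerator / n^2 -> 3 and denominator / n^2 -> 2.
Therefore lim a_n = 3/2.

3/2


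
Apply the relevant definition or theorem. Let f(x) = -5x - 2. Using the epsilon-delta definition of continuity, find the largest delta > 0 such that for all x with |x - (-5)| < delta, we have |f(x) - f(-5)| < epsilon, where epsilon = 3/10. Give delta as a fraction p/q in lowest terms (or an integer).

We compute f(-5) = -5*(-5) - 2 = 23.
|f(x) - f(-5)| = |-5x - 2 - (23)| = |-5(x - (-5))| = 5|x - (-5)|.
We need 5|x - (-5)| < 3/10, i.e. |x - (-5)| < 3/10 / 5 = 3/50.
So any delta <= 3/50 works. Conversely, if delta > 3/50, then x = -5 + 3/50 satisfies |x - (-5)| = 3/50 < delta but |f(x) - f(-5)| = 5 * 3/50 = 3/10, which is not < 3/10; so no larger delta works.
Hence the largest such delta is 3/50.

3/50


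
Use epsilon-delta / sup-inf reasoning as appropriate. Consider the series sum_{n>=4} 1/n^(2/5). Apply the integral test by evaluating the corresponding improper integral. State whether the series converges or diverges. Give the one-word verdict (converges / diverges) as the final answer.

Let f(x) = x^(-2/5). Then f is positive, continuous, and decreasing on [4, infinity), so the integral test applies.
Compute the improper integral int_{4}^infinity f(x) dx:
  antiderivative F(x) = 5*x^(3/5)/3.
  As x -> infinity, F(x) -> infinity (since p = 2/5 < 1).
  So the integral diverges. By the integral test, the series diverges.

diverges


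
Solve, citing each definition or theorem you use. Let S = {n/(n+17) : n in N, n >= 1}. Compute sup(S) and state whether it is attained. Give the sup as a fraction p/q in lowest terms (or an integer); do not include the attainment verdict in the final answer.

Analysis:
- Values: 1/18, 2/19, 3/20, 4/21, ... strictly increasing.
- Minimum is 1/18 (n=1); inf = 1/18 (attained).
- n/(n+17) = 1 - 17/(n+17) -> 1 from below as n -> infinity, and never equals 1.
- So sup = 1 (not attained).
Conclusion: sup(S) = 1, not attained in S.

1


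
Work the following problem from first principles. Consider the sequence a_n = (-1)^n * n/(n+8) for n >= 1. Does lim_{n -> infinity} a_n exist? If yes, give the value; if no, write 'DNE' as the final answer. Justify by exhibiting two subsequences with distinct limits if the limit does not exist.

Examine the behaviour of a_n along subsequences.
a_{2k} = 2k/(2k+8) -> 1. a_{2k+1} = -(2k+1)/(2k+9) -> -1.
Since these two subsequential limits are 1 and -1, distinct, the full sequence cannot converge (a convergent sequence has all subsequences tending to the same limit). So lim a_n does not exist.

DNE


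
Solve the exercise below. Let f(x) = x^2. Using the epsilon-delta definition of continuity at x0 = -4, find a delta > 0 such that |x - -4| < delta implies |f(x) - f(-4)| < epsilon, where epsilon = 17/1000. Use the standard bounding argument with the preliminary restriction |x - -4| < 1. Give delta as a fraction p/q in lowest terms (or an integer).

Factor: |x^2 - (-4)^2| = |x - -4| * |x + -4|.
Impose |x - -4| < 1 first. Then |x + -4| = |(x - -4) + 2*(-4)| <= |x - -4| + 2*|-4| < 1 + 8 = 9.
So |x^2 - (-4)^2| < delta * 9.
We need delta * 9 <= 17/1000, i.e. delta <= 17/1000/9 = 17/9000.
Since 17/9000 < 1, this is tighter than 1; take delta = 17/9000.
So delta = 17/9000 works.

17/9000


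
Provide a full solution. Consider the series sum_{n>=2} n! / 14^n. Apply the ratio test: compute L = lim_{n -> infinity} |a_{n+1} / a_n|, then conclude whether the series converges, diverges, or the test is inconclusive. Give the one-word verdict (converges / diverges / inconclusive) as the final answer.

Let a_n denote the general term. Form the ratio a_{n+1}/a_n and simplify:
a_{n+1}/a_n = n/14 + 1/14
Take the limit as n -> infinity: L = infinity.
Since L = infinity > 1 (or L = infinity), the ratio test implies the series diverges.

diverges


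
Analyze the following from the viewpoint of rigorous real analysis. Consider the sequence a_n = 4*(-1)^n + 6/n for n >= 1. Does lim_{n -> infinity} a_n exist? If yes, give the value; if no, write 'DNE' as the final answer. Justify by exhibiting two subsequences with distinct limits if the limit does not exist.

Examine the behaviour of a_n along subsequences.
a_{2k} = 4 + 6/(2k) -> 4. a_{2k+1} = -4 + 6/(2k+1) -> -4.
Since these two subsequential limits are 4 and -4, distinct, the full sequence cannot converge (a convergent sequence has all subsequences tending to the same limit). So lim a_n does not exist.

DNE


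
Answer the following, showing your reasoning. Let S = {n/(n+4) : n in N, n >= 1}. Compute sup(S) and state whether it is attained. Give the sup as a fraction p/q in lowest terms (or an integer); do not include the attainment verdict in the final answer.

Analysis:
- Values: 1/5, 1/3, 3/7, 1/2, ... strictly increasing.
- Minimum is 1/5 (n=1); inf = 1/5 (attained).
- n/(n+4) = 1 - 4/(n+4) -> 1 from below as n -> infinity, and never equals 1.
- So sup = 1 (not attained).
Conclusion: sup(S) = 1, not attained in S.

1


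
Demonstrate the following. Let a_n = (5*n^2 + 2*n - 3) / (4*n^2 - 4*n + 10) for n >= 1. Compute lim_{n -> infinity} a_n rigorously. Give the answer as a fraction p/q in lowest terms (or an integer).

Divide numerator and denominator by n^2, the highest power:
numerator / n^2 = 5 + 2/n - 3/n^2
denominator / n^2 = 4 - 4/n + 10/n^2
As n -> infinity, all terms of the form c/n^k (k >= 1) tend to 0.
So numerator / n^2 -> 5 and denominator / n^2 -> 4.
Therefore lim a_n = 5/4.

5/4


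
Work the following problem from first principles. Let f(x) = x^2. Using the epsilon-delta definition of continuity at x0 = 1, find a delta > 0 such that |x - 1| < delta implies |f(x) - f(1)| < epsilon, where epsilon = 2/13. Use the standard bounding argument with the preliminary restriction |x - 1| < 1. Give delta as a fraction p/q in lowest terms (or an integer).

Factor: |x^2 - (1)^2| = |x - 1| * |x + 1|.
Impose |x - 1| < 1 first. Then |x + 1| = |(x - 1) + 2*(1)| <= |x - 1| + 2*|1| < 1 + 2 = 3.
So |x^2 - (1)^2| < delta * 3.
We need delta * 3 <= 2/13, i.e. delta <= 2/13/3 = 2/39.
Since 2/39 < 1, this is tighter than 1; take delta = 2/39.
So delta = 2/39 works.

2/39


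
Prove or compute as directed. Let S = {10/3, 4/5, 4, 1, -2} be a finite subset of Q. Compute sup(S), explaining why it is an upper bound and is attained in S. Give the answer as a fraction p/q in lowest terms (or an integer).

S is finite, so sup(S) = max(S).
Sorted decreasing:
4, 10/3, 1, 4/5, -2
The extremum is 4.
For every x in S, x <= 4. And 4 is in S, so it is attained.
Therefore sup(S) = 4.

4


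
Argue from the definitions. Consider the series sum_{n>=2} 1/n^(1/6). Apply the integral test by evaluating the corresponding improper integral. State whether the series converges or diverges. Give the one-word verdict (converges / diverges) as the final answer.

Let f(x) = x^(-1/6). Then f is positive, continuous, and decreasing on [2, infinity), so the integral test applies.
Compute the improper integral int_{2}^infinity f(x) dx:
  antiderivative F(x) = 6*x^(5/6)/5.
  As x -> infinity, F(x) -> infinity (since p = 1/6 < 1).
  So the integral diverges. By the integral test, the series diverges.

diverges


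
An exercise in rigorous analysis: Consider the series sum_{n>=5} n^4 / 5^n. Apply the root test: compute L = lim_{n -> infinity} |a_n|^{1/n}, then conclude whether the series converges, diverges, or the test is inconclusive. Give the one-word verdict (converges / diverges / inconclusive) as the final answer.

Let a_n denote the general term. Form |a_n|^(1/n) and simplify:
|a_n|^(1/n) = n^(4/n)/5
Take the limit as n -> infinity: L = 1/5.
Since L = 1/5 < 1, the root test implies convergence.

converges


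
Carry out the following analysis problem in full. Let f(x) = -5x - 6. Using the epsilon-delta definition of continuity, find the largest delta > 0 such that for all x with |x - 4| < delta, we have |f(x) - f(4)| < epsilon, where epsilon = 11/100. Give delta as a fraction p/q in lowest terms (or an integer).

We compute f(4) = -5*(4) - 6 = -26.
|f(x) - f(4)| = |-5x - 6 - (-26)| = |-5(x - 4)| = 5|x - 4|.
We need 5|x - 4| < 11/100, i.e. |x - 4| < 11/100 / 5 = 11/500.
So any delta <= 11/500 works. Conversely, if delta > 11/500, then x = 4 + 11/500 satisfies |x - 4| = 11/500 < delta but |f(x) - f(4)| = 5 * 11/500 = 11/100, which is not < 11/100; so no larger delta works.
Hence the largest such delta is 11/500.

11/500


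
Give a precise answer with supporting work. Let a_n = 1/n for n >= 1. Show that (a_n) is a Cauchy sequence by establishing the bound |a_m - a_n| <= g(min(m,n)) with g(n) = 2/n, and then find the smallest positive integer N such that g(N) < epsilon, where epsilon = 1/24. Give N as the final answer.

For any m, n >= 1, by the triangle inequality:
|a_m - a_n| = |1/m - 1/n| <= 1/m + 1/n <= 2/min(m,n).
So g(n) = 2/n bounds the Cauchy difference. Since g(n) -> 0, (a_n) is Cauchy.
Now solve g(N) < 1/24: 2/N < 1/24 <=> N > 2 / (1/24) = 48.
The smallest integer strictly greater than 48 is N = 49.
Check: g(49) = 2/49 = 2/49 < 1/24; g(48) = 1/24 >= 1/24. So N = 49.

49


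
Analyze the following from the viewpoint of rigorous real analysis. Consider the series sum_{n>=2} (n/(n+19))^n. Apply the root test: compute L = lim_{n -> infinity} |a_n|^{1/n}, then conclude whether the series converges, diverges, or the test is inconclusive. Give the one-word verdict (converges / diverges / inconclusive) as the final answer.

Let a_n denote the general term. Form |a_n|^(1/n) and simplify:
|a_n|^(1/n) = n/(n + 19)
Take the limit as n -> infinity: L = 1.
Since L = 1, the root test is inconclusive. (In fact a_n = (n/(n+19))^n -> e^(-19) != 0, so the nth-term test shows divergence; but the root test itself gives no conclusion.)

inconclusive


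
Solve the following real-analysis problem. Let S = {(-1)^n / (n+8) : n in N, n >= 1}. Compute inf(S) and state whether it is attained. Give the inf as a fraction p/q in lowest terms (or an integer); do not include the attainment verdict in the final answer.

Analysis:
- Values: -1/9, 1/10, -1/11, 1/12, -1/13, ...
- Positive terms (even n): 1/(2+8), 1/(4+8), ... decreasing -> max = 1/10 (n=2).
- Negative terms (odd n): -1/(1+8), -1/(3+8), ... increasing -> min = -1/9 (n=1).
- So sup = 1/10 (attained at n=2); inf = -1/9 (attained at n=1).
Conclusion: inf(S) = -1/9, attained in S.

-1/9


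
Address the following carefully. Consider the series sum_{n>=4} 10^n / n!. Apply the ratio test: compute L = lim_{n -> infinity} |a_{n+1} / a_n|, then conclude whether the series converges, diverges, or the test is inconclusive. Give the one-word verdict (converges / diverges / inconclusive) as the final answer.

Let a_n denote the general term. Form the ratio a_{n+1}/a_n and simplify:
a_{n+1}/a_n = 10/(n + 1)
Take the limit as n -> infinity: L = 0.
Since L = 0 < 1, the ratio test implies the series converges.

converges


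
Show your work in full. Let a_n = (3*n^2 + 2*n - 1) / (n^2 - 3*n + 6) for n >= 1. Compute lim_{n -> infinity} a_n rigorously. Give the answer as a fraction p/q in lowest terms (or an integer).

Divide numerator and denominator by n^2, the highest power:
numerator / n^2 = 3 + 2/n - 1/n^2
denominator / n^2 = 1 - 3/n + 6/n^2
As n -> infinity, all terms of the form c/n^k (k >= 1) tend to 0.
So numerator / n^2 -> 3 and denominator / n^2 -> 1.
Therefore lim a_n = 3.

3


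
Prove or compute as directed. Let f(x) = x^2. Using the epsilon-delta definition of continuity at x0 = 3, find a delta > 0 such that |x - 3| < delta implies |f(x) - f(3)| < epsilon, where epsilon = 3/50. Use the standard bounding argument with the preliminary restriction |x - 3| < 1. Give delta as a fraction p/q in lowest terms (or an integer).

Factor: |x^2 - (3)^2| = |x - 3| * |x + 3|.
Impose |x - 3| < 1 first. Then |x + 3| = |(x - 3) + 2*(3)| <= |x - 3| + 2*|3| < 1 + 6 = 7.
So |x^2 - (3)^2| < delta * 7.
We need delta * 7 <= 3/50, i.e. delta <= 3/50/7 = 3/350.
Since 3/350 < 1, this is tighter than 1; take delta = 3/350.
So delta = 3/350 works.

3/350


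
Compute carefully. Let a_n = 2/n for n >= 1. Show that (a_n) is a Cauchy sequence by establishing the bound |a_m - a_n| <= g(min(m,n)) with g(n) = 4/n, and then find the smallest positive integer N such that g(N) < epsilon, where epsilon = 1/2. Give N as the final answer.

For any m, n >= 1, by the triangle inequality:
|a_m - a_n| = |2/m - 2/n| <= 2*1/m + 2*1/n <= 4/min(m,n).
So g(n) = 4/n bounds the Cauchy difference. Since g(n) -> 0, (a_n) is Cauchy.
Now solve g(N) < 1/2: 4/N < 1/2 <=> N > 4 / (1/2) = 8.
The smallest integer strictly greater than 8 is N = 9.
Check: g(9) = 4/9 = 4/9 < 1/2; g(8) = 1/2 >= 1/2. So N = 9.

9


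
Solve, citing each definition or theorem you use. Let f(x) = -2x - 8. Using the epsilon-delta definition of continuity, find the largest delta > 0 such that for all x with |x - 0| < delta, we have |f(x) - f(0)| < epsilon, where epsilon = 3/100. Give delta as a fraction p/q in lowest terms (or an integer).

We compute f(0) = -2*(0) - 8 = -8.
|f(x) - f(0)| = |-2x - 8 - (-8)| = |-2(x - 0)| = 2|x - 0|.
We need 2|x - 0| < 3/100, i.e. |x - 0| < 3/100 / 2 = 3/200.
So any delta <= 3/200 works. Conversely, if delta > 3/200, then x = 0 + 3/200 satisfies |x - 0| = 3/200 < delta but |f(x) - f(0)| = 2 * 3/200 = 3/100, which is not < 3/100; so no larger delta works.
Hence the largest such delta is 3/200.

3/200


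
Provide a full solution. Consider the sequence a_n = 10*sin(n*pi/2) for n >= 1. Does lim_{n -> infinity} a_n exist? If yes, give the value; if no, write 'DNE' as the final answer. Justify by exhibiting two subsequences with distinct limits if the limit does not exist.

Examine the behaviour of a_n along subsequences.
a_{4k+1} = 10*sin(pi/2 + 2k*pi) = 10 -> 10. a_{4k+3} = 10*sin(3pi/2 + 2k*pi) = -10 -> -10.
Since these two subsequential limits are 10 and -10, distinct, the full sequence cannot converge (a convergent sequence has all subsequences tending to the same limit). So lim a_n does not exist.

DNE


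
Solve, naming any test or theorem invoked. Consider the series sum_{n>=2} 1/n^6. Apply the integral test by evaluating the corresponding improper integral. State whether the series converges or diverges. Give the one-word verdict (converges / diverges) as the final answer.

Let f(x) = x^(-6). Then f is positive, continuous, and decreasing on [2, infinity), so the integral test applies.
Compute the improper integral int_{2}^infinity f(x) dx:
  antiderivative F(x) = -1/(5*x^5).
  As x -> infinity, F(x) -> 0 (since p = 6 > 1).
  So int = F(infinity) - F(2) = 0 - (-1/160) = 1/160.
  Finite, so by the integral test, the series converges.

converges


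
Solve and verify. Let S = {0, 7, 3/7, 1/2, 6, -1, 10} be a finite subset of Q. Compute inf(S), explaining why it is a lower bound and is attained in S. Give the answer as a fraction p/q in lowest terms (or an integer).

S is finite, so inf(S) = min(S).
Sorted increasing:
-1, 0, 3/7, 1/2, 6, 7, 10
The extremum is -1.
For every x in S, x >= -1. And -1 is in S, so it is attained.
Therefore inf(S) = -1.

-1


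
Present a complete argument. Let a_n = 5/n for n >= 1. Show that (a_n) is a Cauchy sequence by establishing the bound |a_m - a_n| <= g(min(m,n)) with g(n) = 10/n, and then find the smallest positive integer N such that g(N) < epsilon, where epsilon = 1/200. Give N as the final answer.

For any m, n >= 1, by the triangle inequality:
|a_m - a_n| = |5/m - 5/n| <= 5*1/m + 5*1/n <= 10/min(m,n).
So g(n) = 10/n bounds the Cauchy difference. Since g(n) -> 0, (a_n) is Cauchy.
Now solve g(N) < 1/200: 10/N < 1/200 <=> N > 10 / (1/200) = 2000.
The smallest integer strictly greater than 2000 is N = 2001.
Check: g(2001) = 10/2001 = 10/2001 < 1/200; g(2000) = 1/200 >= 1/200. So N = 2001.

2001


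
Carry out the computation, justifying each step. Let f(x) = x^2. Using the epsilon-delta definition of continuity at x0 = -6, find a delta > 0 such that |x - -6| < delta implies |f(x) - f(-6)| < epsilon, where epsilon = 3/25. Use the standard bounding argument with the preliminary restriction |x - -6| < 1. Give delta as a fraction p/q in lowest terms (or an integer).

Factor: |x^2 - (-6)^2| = |x - -6| * |x + -6|.
Impose |x - -6| < 1 first. Then |x + -6| = |(x - -6) + 2*(-6)| <= |x - -6| + 2*|-6| < 1 + 12 = 13.
So |x^2 - (-6)^2| < delta * 13.
We need delta * 13 <= 3/25, i.e. delta <= 3/25/13 = 3/325.
Since 3/325 < 1, this is tighter than 1; take delta = 3/325.
So delta = 3/325 works.

3/325


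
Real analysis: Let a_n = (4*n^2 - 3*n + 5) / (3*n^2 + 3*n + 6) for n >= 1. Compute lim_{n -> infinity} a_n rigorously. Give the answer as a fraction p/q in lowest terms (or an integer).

Divide numerator and denominator by n^2, the highest power:
numerator / n^2 = 4 - 3/n + 5/n^2
denominator / n^2 = 3 + 3/n + 6/n^2
As n -> infinity, all terms of the form c/n^k (k >= 1) tend to 0.
So numerator / n^2 -> 4 and denominator / n^2 -> 3.
Therefore lim a_n = 4/3.

4/3


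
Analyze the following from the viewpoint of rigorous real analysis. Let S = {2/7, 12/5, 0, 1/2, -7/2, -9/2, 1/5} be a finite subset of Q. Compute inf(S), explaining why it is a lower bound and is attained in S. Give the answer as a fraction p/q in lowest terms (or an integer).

S is finite, so inf(S) = min(S).
Sorted increasing:
-9/2, -7/2, 0, 1/5, 2/7, 1/2, 12/5
The extremum is -9/2.
For every x in S, x >= -9/2. And -9/2 is in S, so it is attained.
Therefore inf(S) = -9/2.

-9/2


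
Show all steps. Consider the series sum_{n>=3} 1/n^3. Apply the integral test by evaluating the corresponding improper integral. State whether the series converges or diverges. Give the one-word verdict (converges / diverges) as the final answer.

Let f(x) = x^(-3). Then f is positive, continuous, and decreasing on [3, infinity), so the integral test applies.
Compute the improper integral int_{3}^infinity f(x) dx:
  antiderivative F(x) = -1/(2*x^2).
  As x -> infinity, F(x) -> 0 (since p = 3 > 1).
  So int = F(infinity) - F(3) = 0 - (-1/18) = 1/18.
  Finite, so by the integral test, the series converges.

converges


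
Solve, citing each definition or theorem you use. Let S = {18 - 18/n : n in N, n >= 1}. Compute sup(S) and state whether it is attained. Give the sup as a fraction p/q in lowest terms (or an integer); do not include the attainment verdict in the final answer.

Analysis:
- Values: 0, 9, 12, 27/2, ... strictly increasing.
- Minimum is 0 (n=1); inf = 0 (attained).
- 18 - 18/n -> 18 from below; sup = 18, not attained.
Conclusion: sup(S) = 18, not attained in S.

18


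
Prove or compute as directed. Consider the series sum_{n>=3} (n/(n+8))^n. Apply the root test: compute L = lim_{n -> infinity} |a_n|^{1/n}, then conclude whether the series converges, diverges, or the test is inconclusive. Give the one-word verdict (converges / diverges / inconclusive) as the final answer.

Let a_n denote the general term. Form |a_n|^(1/n) and simplify:
|a_n|^(1/n) = n/(n + 8)
Take the limit as n -> infinity: L = 1.
Since L = 1, the root test is inconclusive. (In fact a_n = (n/(n+8))^n -> e^(-8) != 0, so the nth-term test shows divergence; but the root test itself gives no conclusion.)

inconclusive


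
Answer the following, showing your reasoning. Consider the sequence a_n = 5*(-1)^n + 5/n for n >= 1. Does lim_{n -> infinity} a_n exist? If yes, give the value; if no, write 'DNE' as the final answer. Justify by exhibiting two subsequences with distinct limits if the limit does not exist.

Examine the behaviour of a_n along subsequences.
a_{2k} = 5 + 5/(2k) -> 5. a_{2k+1} = -5 + 5/(2k+1) -> -5.
Since these two subsequential limits are 5 and -5, distinct, the full sequence cannot converge (a convergent sequence has all subsequences tending to the same limit). So lim a_n does not exist.

DNE


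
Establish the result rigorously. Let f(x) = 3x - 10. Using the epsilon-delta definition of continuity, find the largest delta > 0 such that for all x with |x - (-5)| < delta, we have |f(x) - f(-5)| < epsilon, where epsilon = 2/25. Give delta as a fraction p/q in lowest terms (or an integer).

We compute f(-5) = 3*(-5) - 10 = -25.
|f(x) - f(-5)| = |3x - 10 - (-25)| = |3(x - (-5))| = 3|x - (-5)|.
We need 3|x - (-5)| < 2/25, i.e. |x - (-5)| < 2/25 / 3 = 2/75.
So any delta <= 2/75 works. Conversely, if delta > 2/75, then x = -5 + 2/75 satisfies |x - (-5)| = 2/75 < delta but |f(x) - f(-5)| = 3 * 2/75 = 2/25, which is not < 2/25; so no larger delta works.
Hence the largest such delta is 2/75.

2/75


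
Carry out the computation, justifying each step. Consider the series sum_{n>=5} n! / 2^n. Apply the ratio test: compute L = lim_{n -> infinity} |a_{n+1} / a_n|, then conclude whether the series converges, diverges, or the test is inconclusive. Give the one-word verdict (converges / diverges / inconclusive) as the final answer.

Let a_n denote the general term. Form the ratio a_{n+1}/a_n and simplify:
a_{n+1}/a_n = n/2 + 1/2
Take the limit as n -> infinity: L = infinity.
Since L = infinity > 1 (or L = infinity), the ratio test implies the series diverges.

diverges
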